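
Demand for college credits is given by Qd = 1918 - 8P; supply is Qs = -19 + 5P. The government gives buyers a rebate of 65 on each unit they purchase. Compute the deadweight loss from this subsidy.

Pre-subsidy: 1918 - 8P = -19 + 5P gives P* = 149, Q* = 726.
With the rebate, buyers effectively pay Pb = Ps − 65, where Ps is the price sellers receive.
Demand in terms of Ps becomes Qd = 1918 − 8(Ps − 65) = 2438 - 8Ps. Setting this equal to supply: 2438 - 8Ps = -19 + 5Ps, so Ps = 189.
Buyers pay Pb = 189 − 65 = 124; Q' = -19 + 5·189 = 926.
The subsidy expands output by 926 − 726 = 200 past the efficient level; on those units the gap between marginal cost and willingness to pay runs from 0 up to 65.
DWL = ½ × 65 × 200 = 6500.

Deadweight loss = 6500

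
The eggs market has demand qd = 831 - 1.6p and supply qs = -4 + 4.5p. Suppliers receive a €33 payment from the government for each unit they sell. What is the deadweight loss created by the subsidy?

Deadweight loss = 39204/61

Pre-subsidy: 831 - 1.6p = -4 + 4.5p gives p* = 8350/61, q* = 37331/61.
With the subsidy, sellers receive ps = pb + 33 for each unit, where pb is the price buyers pay.
Supply in terms of pb becomes qs = -4 + 4.5(pb + 33) = 144.5 + 4.5pb. Setting this equal to demand: 831 - 1.6pb = 144.5 + 4.5pb, so pb = 6865/61.
Sellers receive ps = 6865/61 + 33 = 8878/61; q' = 831 − 1.6·(6865/61) = 39707/61.
The subsidy expands output by 39707/61 − 37331/61 = 2376/61 past the efficient level; on those units the gap between marginal cost and willingness to pay runs from 0 up to 33.
DWL = ½ × 33 × 2376/61 = 39204/61.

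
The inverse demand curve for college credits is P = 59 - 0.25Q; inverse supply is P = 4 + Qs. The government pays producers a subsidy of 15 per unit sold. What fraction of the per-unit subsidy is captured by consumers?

Consumer share = 0.2

Pre-subsidy: 59 - 0.25Q = 4 + Q gives Q* = 44 and P* = 48.
With the subsidy, sellers receive Ps = Pb + 15 for each unit, where Pb is the price buyers pay.
On the curves, Pb = 59 - 0.25Q and Ps = 4 + Q; the wedge Ps − Pb = 15 gives 4 + Q − (59 - 0.25Q) = 15, so Q' = 56.
Then Pb = 59 − 0.25·56 = 45 and Ps = 4 + 1·56 = 60.
Buyers' price falls by P* − Pb = 48 − 45 = 3; sellers' price rises by Ps − P* = 60 − 48 = 12.
So consumers capture 3/15 = 0.2 of each unit of subsidy.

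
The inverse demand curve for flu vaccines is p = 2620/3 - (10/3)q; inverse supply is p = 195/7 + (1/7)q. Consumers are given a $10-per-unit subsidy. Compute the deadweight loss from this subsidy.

Pre-subsidy: 2620/3 - (10/3)q = 195/7 + (1/7)q gives q* = 17755/73 and p* = 4570/73.
With the rebate, buyers effectively pay pb = ps − 10, where ps is the price sellers receive.
On the curves, pb = 2620/3 - (10/3)q and ps = 195/7 + (1/7)q; the wedge ps − pb = 10 gives 195/7 + (1/7)q − (2620/3 - (10/3)q) = 10, so q' = 17965/73.
Then pb = 2620/3 − (10/3)·(17965/73) = 3870/73 and ps = 195/7 + (1/7)·(17965/73) = 4600/73.
The subsidy expands output by 17965/73 − 17755/73 = 210/73 past the efficient level; on those units the gap between marginal cost and willingness to pay runs from 0 up to 10.
DWL = ½ × 10 × 210/73 = 1050/73.

Deadweight loss = 1050/73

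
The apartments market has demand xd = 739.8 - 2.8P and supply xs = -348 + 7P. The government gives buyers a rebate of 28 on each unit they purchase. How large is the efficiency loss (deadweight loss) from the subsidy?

Deadweight loss = 784

Pre-subsidy: 739.8 - 2.8P = -348 + 7P gives P* = 111, x* = 429.
With the rebate, buyers effectively pay Pb = Ps − 28, where Ps is the price sellers receive.
Demand in terms of Ps becomes xd = 739.8 − 2.8(Ps − 28) = 818.2 - 2.8Ps. Setting this equal to supply: 818.2 - 2.8Ps = -348 + 7Ps, so Ps = 119.
Buyers pay Pb = 119 − 28 = 91; x' = -348 + 7·119 = 485.
The subsidy expands output by 485 − 429 = 56 past the efficient level; on those units the gap between marginal cost and willingness to pay runs from 0 up to 28.
DWL = ½ × 28 × 56 = 784.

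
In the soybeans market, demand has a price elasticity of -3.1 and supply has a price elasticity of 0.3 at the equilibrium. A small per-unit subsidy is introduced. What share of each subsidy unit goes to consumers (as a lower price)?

For a small subsidy around the equilibrium, the benefit split depends on the relative slopes, which at a point are proportional to the elasticities.
Buyer share = εs/(εs + |εd|) = 0.3/(0.3 + 3.1) = 3/34; seller share = |εd|/(εs + |εd|) = 31/34.

Consumer share = 3/34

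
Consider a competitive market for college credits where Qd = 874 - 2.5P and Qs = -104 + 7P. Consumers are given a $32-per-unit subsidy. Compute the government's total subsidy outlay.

Pre-subsidy: 874 - 2.5P = -104 + 7P gives P* = 1956/19, Q* = 11716/19.
With the rebate, buyers effectively pay Pb = Ps − 32, where Ps is the price sellers receive.
Demand in terms of Ps becomes Qd = 874 − 2.5(Ps − 32) = 954 - 2.5Ps. Setting this equal to supply: 954 - 2.5Ps = -104 + 7Ps, so Ps = 2116/19.
Buyers pay Pb = 2116/19 − 32 = 1508/19; Q' = -104 + 7·(2116/19) = 12836/19.
Government outlay = subsidy × quantity = 32 × 12836/19 = 410752/19.

Government cost = 410752/19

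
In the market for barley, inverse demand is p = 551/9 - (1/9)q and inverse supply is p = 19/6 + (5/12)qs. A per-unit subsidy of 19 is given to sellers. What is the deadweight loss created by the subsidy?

Deadweight loss = 342

Pre-subsidy: 551/9 - (1/9)q = 19/6 + (5/12)q gives q* = 110 and p* = 49.
With the subsidy, sellers receive ps = pb + 19 for each unit, where pb is the price buyers pay.
On the curves, pb = 551/9 - (1/9)q and ps = 19/6 + (5/12)q; the wedge ps − pb = 19 gives 19/6 + (5/12)q − (551/9 - (1/9)q) = 19, so q' = 146.
Then pb = 551/9 − (1/9)·146 = 45 and ps = 19/6 + (5/12)·146 = 64.
The subsidy expands output by 146 − 110 = 36 past the efficient level; on those units the gap between marginal cost and willingness to pay runs from 0 up to 19.
DWL = ½ × 19 × 36 = 342.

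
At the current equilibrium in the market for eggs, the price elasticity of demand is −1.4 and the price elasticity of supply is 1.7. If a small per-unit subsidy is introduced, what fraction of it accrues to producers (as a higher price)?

Producer share = 14/31

For a small subsidy around the equilibrium, the benefit split depends on the relative slopes, which at a point are proportional to the elasticities.
Buyer share = εs/(εs + |εd|) = 1.7/(1.7 + 1.4) = 17/31; seller share = |εd|/(εs + |εd|) = 14/31.
So producers capture 14/31 of the subsidy.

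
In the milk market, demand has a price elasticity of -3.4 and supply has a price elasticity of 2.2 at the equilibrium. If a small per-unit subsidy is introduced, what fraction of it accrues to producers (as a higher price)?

For a small subsidy around the equilibrium, the benefit split depends on the relative slopes, which at a point are proportional to the elasticities.
Buyer share = εs/(εs + |εd|) = 2.2/(2.2 + 3.4) = 11/28; seller share = |εd|/(εs + |εd|) = 17/28.
So producers capture 17/28 of the subsidy.

Producer share = 17/28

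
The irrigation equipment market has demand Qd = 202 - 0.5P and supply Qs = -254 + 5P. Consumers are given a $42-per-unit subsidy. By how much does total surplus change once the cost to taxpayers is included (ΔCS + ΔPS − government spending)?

Pre-subsidy: 202 - 0.5P = -254 + 5P gives P* = 912/11, Q* = 1766/11.
With the rebate, buyers effectively pay Pb = Ps − 42, where Ps is the price sellers receive.
Demand in terms of Ps becomes Qd = 202 − 0.5(Ps − 42) = 223 - 0.5Ps. Setting this equal to supply: 223 - 0.5Ps = -254 + 5Ps, so Ps = 954/11.
Buyers pay Pb = 954/11 − 42 = 492/11; Q' = -254 + 5·(954/11) = 1976/11.
ΔCS = ½(1766/11 + 1976/11)(912/11 − 492/11) = 785820/121; ΔPS = ½(1766/11 + 1976/11)(954/11 − 912/11) = 78582/121.
Government spending = 42 × 1976/11 = 82992/11.
Net change = 785820/121 + 78582/121 − 82992/11 = -4410/11. The loss equals the DWL triangle ½·42·210/11.

Net change in total surplus = -4410/11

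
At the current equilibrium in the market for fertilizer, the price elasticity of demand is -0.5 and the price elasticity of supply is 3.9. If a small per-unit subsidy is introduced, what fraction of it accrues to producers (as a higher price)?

For a small subsidy around the equilibrium, the benefit split depends on the relative slopes, which at a point are proportional to the elasticities.
Buyer share = εs/(εs + |εd|) = 3.9/(3.9 + 0.5) = 39/44; seller share = |εd|/(εs + |εd|) = 5/44.
So producers capture 5/44 of the subsidy.

Producer share = 5/44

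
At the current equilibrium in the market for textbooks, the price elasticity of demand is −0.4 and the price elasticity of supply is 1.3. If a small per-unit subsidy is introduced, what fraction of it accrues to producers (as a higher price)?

For a small subsidy around the equilibrium, the benefit split depends on the relative slopes, which at a point are proportional to the elasticities.
Buyer share = εs/(εs + |εd|) = 1.3/(1.3 + 0.4) = 13/17; seller share = |εd|/(εs + |εd|) = 4/17.
So producers capture 4/17 of the subsidy.

Producer share = 4/17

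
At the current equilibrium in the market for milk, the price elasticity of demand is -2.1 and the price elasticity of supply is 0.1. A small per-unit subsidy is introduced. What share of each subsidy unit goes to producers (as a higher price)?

Producer share = 21/22

For a small subsidy around the equilibrium, the benefit split depends on the relative slopes, which at a point are proportional to the elasticities.
Buyer share = εs/(εs + |εd|) = 0.1/(0.1 + 2.1) = 1/22; seller share = |εd|/(εs + |εd|) = 21/22.
So producers capture 21/22 of the subsidy.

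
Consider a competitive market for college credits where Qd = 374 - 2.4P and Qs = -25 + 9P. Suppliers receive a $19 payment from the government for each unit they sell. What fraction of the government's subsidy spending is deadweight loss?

DWL / government spending = 9/163

Pre-subsidy: 374 - 2.4P = -25 + 9P gives P* = 35, Q* = 290.
With the subsidy, sellers receive Ps = Pb + 19 for each unit, where Pb is the price buyers pay.
Supply in terms of Pb becomes Qs = -25 + 9(Pb + 19) = 146 + 9Pb. Setting this equal to demand: 374 - 2.4Pb = 146 + 9Pb, so Pb = 20.
Sellers receive Ps = 20 + 19 = 39; Q' = 374 − 2.4·20 = 326.
ΔCS = ½(290 + 326)(35 − 20) = 4620; ΔPS = ½(290 + 326)(39 − 35) = 1232.
Government spending = 19 × 326 = 6194.
DWL = ½ × 19 × (326 − 290) = 342; fraction = 342 / 6194 = 9/163.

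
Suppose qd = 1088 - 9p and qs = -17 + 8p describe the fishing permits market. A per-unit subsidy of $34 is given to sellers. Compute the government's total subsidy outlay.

Pre-subsidy: 1088 - 9p = -17 + 8p gives p* = 65, q* = 503.
With the subsidy, sellers receive ps = pb + 34 for each unit, where pb is the price buyers pay.
Supply in terms of pb becomes qs = -17 + 8(pb + 34) = 255 + 8pb. Setting this equal to demand: 1088 - 9pb = 255 + 8pb, so pb = 49.
Sellers receive ps = 49 + 34 = 83; q' = 1088 − 9·49 = 647.
Government outlay = subsidy × quantity = 34 × 647 = 21998.

Government cost = $21998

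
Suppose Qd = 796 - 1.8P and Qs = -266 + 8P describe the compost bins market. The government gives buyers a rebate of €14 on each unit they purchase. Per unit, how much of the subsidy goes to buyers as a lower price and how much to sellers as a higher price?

Buyers gain 80/7 per unit; sellers gain 18/7 per unit

Pre-subsidy: 796 - 1.8P = -266 + 8P gives P* = 5310/49, Q* = 29446/49.
With the rebate, buyers effectively pay Pb = Ps − 14, where Ps is the price sellers receive.
Demand in terms of Ps becomes Qd = 796 − 1.8(Ps − 14) = 821.2 - 1.8Ps. Setting this equal to supply: 821.2 - 1.8Ps = -266 + 8Ps, so Ps = 5436/49.
Buyers pay Pb = 5436/49 − 14 = 4750/49; Q' = -266 + 8·(5436/49) = 30454/49.
Buyers' price falls by P* − Pb = 5310/49 − 4750/49 = 80/7; sellers' price rises by Ps − P* = 5436/49 − 5310/49 = 18/7.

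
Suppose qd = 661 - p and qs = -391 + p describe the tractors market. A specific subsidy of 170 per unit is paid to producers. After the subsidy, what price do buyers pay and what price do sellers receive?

Pre-subsidy: 661 - p = -391 + p gives p* = 526, q* = 135.
With the subsidy, sellers receive ps = pb + 170 for each unit, where pb is the price buyers pay.
Supply in terms of pb becomes qs = -391 + 1(pb + 170) = -221 + pb. Setting this equal to demand: 661 - pb = -221 + pb, so pb = 441.
Sellers receive ps = 441 + 170 = 611; q' = 661 − 1·441 = 220.

Buyers pay 441; sellers receive 611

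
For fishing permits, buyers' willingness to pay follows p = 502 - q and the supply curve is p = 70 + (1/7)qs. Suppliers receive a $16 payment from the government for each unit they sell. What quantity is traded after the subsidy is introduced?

Pre-subsidy: 502 - q = 70 + (1/7)q gives q* = 378 and p* = 124.
With the subsidy, sellers receive ps = pb + 16 for each unit, where pb is the price buyers pay.
On the curves, pb = 502 - q and ps = 70 + (1/7)q; the wedge ps − pb = 16 gives 70 + (1/7)q − (502 - q) = 16, so q' = 392.
Then pb = 502 − 1·392 = 110 and ps = 70 + (1/7)·392 = 126.

q' = 392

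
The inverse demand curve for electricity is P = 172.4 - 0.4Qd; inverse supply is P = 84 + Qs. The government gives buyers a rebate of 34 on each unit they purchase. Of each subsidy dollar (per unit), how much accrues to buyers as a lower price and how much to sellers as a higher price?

Buyers gain 68/7 per unit; sellers gain 170/7 per unit

Pre-subsidy: 172.4 - 0.4Q = 84 + Q gives Q* = 442/7 and P* = 1030/7.
With the rebate, buyers effectively pay Pb = Ps − 34, where Ps is the price sellers receive.
On the curves, Pb = 172.4 - 0.4Q and Ps = 84 + Q; the wedge Ps − Pb = 34 gives 84 + Q − (172.4 - 0.4Q) = 34, so Q' = 612/7.
Then Pb = 172.4 − 0.4·(612/7) = 962/7 and Ps = 84 + 1·(612/7) = 1200/7.
Buyers' price falls by P* − Pb = 1030/7 − 962/7 = 68/7; sellers' price rises by Ps − P* = 1200/7 − 1030/7 = 170/7.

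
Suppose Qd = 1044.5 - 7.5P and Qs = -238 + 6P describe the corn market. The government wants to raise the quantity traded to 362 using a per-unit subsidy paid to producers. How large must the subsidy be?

Required subsidy s = 9 per unit

At Q = 362, invert demand for the buyer price: Pb = (1044.5 − 362)/7.5 = 91; invert supply for the seller price: Ps = (362 − (-238))/6 = 100.
The subsidy must fill the gap: s = Ps − Pb = 100 − 91 = 9.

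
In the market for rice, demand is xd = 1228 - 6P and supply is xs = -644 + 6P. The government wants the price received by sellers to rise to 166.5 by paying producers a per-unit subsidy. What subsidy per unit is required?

At a seller price of 166.5, quantity supplied is -644 + 6·166.5 = 355.
Buyers absorb 355 only when they pay Pb with 1228 − 6·Pb = 355, i.e. Pb = 145.5.
s = Ps − Pb = 166.5 − 145.5 = 21.

Required subsidy s = 21 per unit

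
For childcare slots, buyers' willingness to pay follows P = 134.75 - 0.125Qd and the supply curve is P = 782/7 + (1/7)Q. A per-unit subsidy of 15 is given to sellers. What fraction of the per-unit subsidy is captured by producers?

Pre-subsidy: 134.75 - 0.125Q = 782/7 + (1/7)Q gives Q* = 86 and P* = 124.
With the subsidy, sellers receive Ps = Pb + 15 for each unit, where Pb is the price buyers pay.
On the curves, Pb = 134.75 - 0.125Q and Ps = 782/7 + (1/7)Q; the wedge Ps − Pb = 15 gives 782/7 + (1/7)Q − (134.75 - 0.125Q) = 15, so Q' = 142.
Then Pb = 134.75 − 0.125·142 = 117 and Ps = 782/7 + (1/7)·142 = 132.
Buyers' price falls by P* − Pb = 124 − 117 = 7; sellers' price rises by Ps − P* = 132 − 124 = 8.
So producers capture 8/15 = 8/15 of each unit of subsidy.

Producer share = 8/15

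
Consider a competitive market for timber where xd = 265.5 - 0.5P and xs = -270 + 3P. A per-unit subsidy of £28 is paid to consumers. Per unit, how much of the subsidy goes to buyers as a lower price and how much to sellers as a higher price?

Buyers gain £24 per unit; sellers gain £4 per unit

Pre-subsidy: 265.5 - 0.5P = -270 + 3P gives P* = 153, x* = 189.
With the rebate, buyers effectively pay Pb = Ps − 28, where Ps is the price sellers receive.
Demand in terms of Ps becomes xd = 265.5 − 0.5(Ps − 28) = 279.5 - 0.5Ps. Setting this equal to supply: 279.5 - 0.5Ps = -270 + 3Ps, so Ps = 157.
Buyers pay Pb = 157 − 28 = 129; x' = -270 + 3·157 = 201.
Buyers' price falls by P* − Pb = 153 − 129 = 24; sellers' price rises by Ps − P* = 157 − 153 = 4.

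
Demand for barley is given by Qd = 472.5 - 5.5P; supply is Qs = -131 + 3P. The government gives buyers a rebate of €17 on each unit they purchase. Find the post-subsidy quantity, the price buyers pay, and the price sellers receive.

Pre-subsidy: 472.5 - 5.5P = -131 + 3P gives P* = 71, Q* = 82.
With the rebate, buyers effectively pay Pb = Ps − 17, where Ps is the price sellers receive.
Demand in terms of Ps becomes Qd = 472.5 − 5.5(Ps − 17) = 566 - 5.5Ps. Setting this equal to supply: 566 - 5.5Ps = -131 + 3Ps, so Ps = 82.
Buyers pay Pb = 82 − 17 = 65; Q' = -131 + 3·82 = 115.

Q' = 115; buyers pay €65; sellers receive €82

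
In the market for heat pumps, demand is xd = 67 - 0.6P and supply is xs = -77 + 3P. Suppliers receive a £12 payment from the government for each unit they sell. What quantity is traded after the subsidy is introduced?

x' = 49

Pre-subsidy: 67 - 0.6P = -77 + 3P gives P* = 40, x* = 43.
With the subsidy, sellers receive Ps = Pb + 12 for each unit, where Pb is the price buyers pay.
Supply in terms of Pb becomes xs = -77 + 3(Pb + 12) = -41 + 3Pb. Setting this equal to demand: 67 - 0.6Pb = -41 + 3Pb, so Pb = 30.
Sellers receive Ps = 30 + 12 = 42; x' = 67 − 0.6·30 = 49.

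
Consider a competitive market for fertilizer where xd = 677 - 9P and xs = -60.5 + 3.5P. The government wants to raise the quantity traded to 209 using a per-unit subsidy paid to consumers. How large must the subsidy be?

At x = 209, invert demand for the buyer price: Pb = (677 − 209)/9 = 52; invert supply for the seller price: Ps = (209 − (-60.5))/3.5 = 77.
The subsidy must fill the gap: s = Ps − Pb = 77 − 52 = 25.

Required subsidy s = 25 per unit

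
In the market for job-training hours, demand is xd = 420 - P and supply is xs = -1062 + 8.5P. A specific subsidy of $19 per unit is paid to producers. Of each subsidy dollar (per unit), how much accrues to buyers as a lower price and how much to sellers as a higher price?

Pre-subsidy: 420 - P = -1062 + 8.5P gives P* = 156, x* = 264.
With the subsidy, sellers receive Ps = Pb + 19 for each unit, where Pb is the price buyers pay.
Supply in terms of Pb becomes xs = -1062 + 8.5(Pb + 19) = -900.5 + 8.5Pb. Setting this equal to demand: 420 - Pb = -900.5 + 8.5Pb, so Pb = 139.
Sellers receive Ps = 139 + 19 = 158; x' = 420 − 1·139 = 281.
Buyers' price falls by P* − Pb = 156 − 139 = 17; sellers' price rises by Ps − P* = 158 − 156 = 2.

Buyers gain $17 per unit; sellers gain $2 per unit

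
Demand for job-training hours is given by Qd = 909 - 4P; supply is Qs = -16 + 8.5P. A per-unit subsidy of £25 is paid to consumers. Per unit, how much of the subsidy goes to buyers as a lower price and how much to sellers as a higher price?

Buyers gain £17 per unit; sellers gain £8 per unit

Pre-subsidy: 909 - 4P = -16 + 8.5P gives P* = 74, Q* = 613.
With the rebate, buyers effectively pay Pb = Ps − 25, where Ps is the price sellers receive.
Demand in terms of Ps becomes Qd = 909 − 4(Ps − 25) = 1009 - 4Ps. Setting this equal to supply: 1009 - 4Ps = -16 + 8.5Ps, so Ps = 82.
Buyers pay Pb = 82 − 25 = 57; Q' = -16 + 8.5·82 = 681.
Buyers' price falls by P* − Pb = 74 − 57 = 17; sellers' price rises by Ps − P* = 82 − 74 = 8.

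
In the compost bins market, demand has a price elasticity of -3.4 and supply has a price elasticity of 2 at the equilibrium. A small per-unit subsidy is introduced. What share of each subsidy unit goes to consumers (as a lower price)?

Consumer share = 10/27

For a small subsidy around the equilibrium, the benefit split depends on the relative slopes, which at a point are proportional to the elasticities.
Buyer share = εs/(εs + |εd|) = 2/(2 + 3.4) = 10/27; seller share = |εd|/(εs + |εd|) = 17/27.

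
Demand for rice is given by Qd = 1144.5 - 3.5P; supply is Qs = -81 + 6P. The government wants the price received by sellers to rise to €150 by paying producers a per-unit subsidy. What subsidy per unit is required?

Required subsidy s = €57 per unit

At a seller price of 150, quantity supplied is -81 + 6·150 = 819.
Buyers absorb 819 only when they pay Pb with 1144.5 − 3.5·Pb = 819, i.e. Pb = 93.
s = Ps − Pb = 150 − 93 = 57.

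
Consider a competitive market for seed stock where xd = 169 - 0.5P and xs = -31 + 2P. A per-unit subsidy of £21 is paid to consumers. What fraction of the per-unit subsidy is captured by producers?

Producer share = 0.2

Pre-subsidy: 169 - 0.5P = -31 + 2P gives P* = 80, x* = 129.
With the rebate, buyers effectively pay Pb = Ps − 21, where Ps is the price sellers receive.
Demand in terms of Ps becomes xd = 169 − 0.5(Ps − 21) = 179.5 - 0.5Ps. Setting this equal to supply: 179.5 - 0.5Ps = -31 + 2Ps, so Ps = 84.2.
Buyers pay Pb = 84.2 − 21 = 63.2; x' = -31 + 2·84.2 = 137.4.
Buyers' price falls by P* − Pb = 80 − 63.2 = 16.8; sellers' price rises by Ps − P* = 84.2 − 80 = 4.2.
So producers capture 4.2/21 = 0.2 of each unit of subsidy.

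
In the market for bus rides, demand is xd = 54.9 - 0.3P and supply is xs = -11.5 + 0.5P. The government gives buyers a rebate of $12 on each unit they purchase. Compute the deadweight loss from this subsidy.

Pre-subsidy: 54.9 - 0.3P = -11.5 + 0.5P gives P* = 83, x* = 30.
With the rebate, buyers effectively pay Pb = Ps − 12, where Ps is the price sellers receive.
Demand in terms of Ps becomes xd = 54.9 − 0.3(Ps − 12) = 58.5 - 0.3Ps. Setting this equal to supply: 58.5 - 0.3Ps = -11.5 + 0.5Ps, so Ps = 87.5.
Buyers pay Pb = 87.5 − 12 = 75.5; x' = -11.5 + 0.5·87.5 = 32.25.
The subsidy expands output by 32.25 − 30 = 2.25 past the efficient level; on those units the gap between marginal cost and willingness to pay runs from 0 up to 12.
DWL = ½ × 12 × 2.25 = 13.5.

Deadweight loss = $13.5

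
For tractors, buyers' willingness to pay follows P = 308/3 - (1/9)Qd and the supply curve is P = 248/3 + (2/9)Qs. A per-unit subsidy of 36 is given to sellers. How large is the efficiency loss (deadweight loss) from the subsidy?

Pre-subsidy: 308/3 - (1/9)Q = 248/3 + (2/9)Q gives Q* = 60 and P* = 96.
With the subsidy, sellers receive Ps = Pb + 36 for each unit, where Pb is the price buyers pay.
On the curves, Pb = 308/3 - (1/9)Q and Ps = 248/3 + (2/9)Q; the wedge Ps − Pb = 36 gives 248/3 + (2/9)Q − (308/3 - (1/9)Q) = 36, so Q' = 168.
Then Pb = 308/3 − (1/9)·168 = 84 and Ps = 248/3 + (2/9)·168 = 120.
The subsidy expands output by 168 − 60 = 108 past the efficient level; on those units the gap between marginal cost and willingness to pay runs from 0 up to 36.
DWL = ½ × 36 × 108 = 1944.

Deadweight loss = 1944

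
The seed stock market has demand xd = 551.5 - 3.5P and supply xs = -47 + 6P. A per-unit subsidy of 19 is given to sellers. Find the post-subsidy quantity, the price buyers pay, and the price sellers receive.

x' = 373; buyers pay 51; sellers receive 70

Pre-subsidy: 551.5 - 3.5P = -47 + 6P gives P* = 63, x* = 331.
With the subsidy, sellers receive Ps = Pb + 19 for each unit, where Pb is the price buyers pay.
Supply in terms of Pb becomes xs = -47 + 6(Pb + 19) = 67 + 6Pb. Setting this equal to demand: 551.5 - 3.5Pb = 67 + 6Pb, so Pb = 51.
Sellers receive Ps = 51 + 19 = 70; x' = 551.5 − 3.5·51 = 373.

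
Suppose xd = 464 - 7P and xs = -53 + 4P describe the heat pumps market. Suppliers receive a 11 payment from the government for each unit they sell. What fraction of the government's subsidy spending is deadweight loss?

DWL / government spending = 14/163

Pre-subsidy: 464 - 7P = -53 + 4P gives P* = 47, x* = 135.
With the subsidy, sellers receive Ps = Pb + 11 for each unit, where Pb is the price buyers pay.
Supply in terms of Pb becomes xs = -53 + 4(Pb + 11) = -9 + 4Pb. Setting this equal to demand: 464 - 7Pb = -9 + 4Pb, so Pb = 43.
Sellers receive Ps = 43 + 11 = 54; x' = 464 − 7·43 = 163.
ΔCS = ½(135 + 163)(47 − 43) = 596; ΔPS = ½(135 + 163)(54 − 47) = 1043.
Government spending = 11 × 163 = 1793.
DWL = ½ × 11 × (163 − 135) = 154; fraction = 154 / 1793 = 14/163.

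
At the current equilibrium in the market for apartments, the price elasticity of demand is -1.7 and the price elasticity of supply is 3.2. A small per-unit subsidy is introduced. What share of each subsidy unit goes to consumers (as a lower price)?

For a small subsidy around the equilibrium, the benefit split depends on the relative slopes, which at a point are proportional to the elasticities.
Buyer share = εs/(εs + |εd|) = 3.2/(3.2 + 1.7) = 32/49; seller share = |εd|/(εs + |εd|) = 17/49.

Consumer share = 32/49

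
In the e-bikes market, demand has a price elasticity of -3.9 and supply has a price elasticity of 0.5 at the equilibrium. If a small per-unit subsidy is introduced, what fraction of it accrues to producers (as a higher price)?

Producer share = 39/44

For a small subsidy around the equilibrium, the benefit split depends on the relative slopes, which at a point are proportional to the elasticities.
Buyer share = εs/(εs + |εd|) = 0.5/(0.5 + 3.9) = 5/44; seller share = |εd|/(εs + |εd|) = 39/44.
So producers capture 39/44 of the subsidy.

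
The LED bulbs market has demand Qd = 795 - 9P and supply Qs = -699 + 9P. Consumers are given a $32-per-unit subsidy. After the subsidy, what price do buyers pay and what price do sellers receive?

Pre-subsidy: 795 - 9P = -699 + 9P gives P* = 83, Q* = 48.
With the rebate, buyers effectively pay Pb = Ps − 32, where Ps is the price sellers receive.
Demand in terms of Ps becomes Qd = 795 − 9(Ps − 32) = 1083 - 9Ps. Setting this equal to supply: 1083 - 9Ps = -699 + 9Ps, so Ps = 99.
Buyers pay Pb = 99 − 32 = 67; Q' = -699 + 9·99 = 192.

Buyers pay $67; sellers receive $99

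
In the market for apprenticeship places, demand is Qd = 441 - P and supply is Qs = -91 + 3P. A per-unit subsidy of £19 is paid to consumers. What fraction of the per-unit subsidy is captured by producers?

Pre-subsidy: 441 - P = -91 + 3P gives P* = 133, Q* = 308.
With the rebate, buyers effectively pay Pb = Ps − 19, where Ps is the price sellers receive.
Demand in terms of Ps becomes Qd = 441 − 1(Ps − 19) = 460 - Ps. Setting this equal to supply: 460 - Ps = -91 + 3Ps, so Ps = 137.75.
Buyers pay Pb = 137.75 − 19 = 118.75; Q' = -91 + 3·137.75 = 322.25.
Buyers' price falls by P* − Pb = 133 − 118.75 = 14.25; sellers' price rises by Ps − P* = 137.75 − 133 = 4.75.
So producers capture 4.75/19 = 0.25 of each unit of subsidy.

Producer share = 0.25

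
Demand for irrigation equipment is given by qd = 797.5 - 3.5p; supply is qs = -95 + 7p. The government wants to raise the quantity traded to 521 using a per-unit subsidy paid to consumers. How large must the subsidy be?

Required subsidy s = 9 per unit

At q = 521, invert demand for the buyer price: pb = (797.5 − 521)/3.5 = 79; invert supply for the seller price: ps = (521 − (-95))/7 = 88.
The subsidy must fill the gap: s = ps − pb = 88 − 79 = 9.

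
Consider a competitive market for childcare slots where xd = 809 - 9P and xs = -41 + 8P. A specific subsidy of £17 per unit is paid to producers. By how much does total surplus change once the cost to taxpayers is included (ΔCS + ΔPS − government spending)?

Pre-subsidy: 809 - 9P = -41 + 8P gives P* = 50, x* = 359.
With the subsidy, sellers receive Ps = Pb + 17 for each unit, where Pb is the price buyers pay.
Supply in terms of Pb becomes xs = -41 + 8(Pb + 17) = 95 + 8Pb. Setting this equal to demand: 809 - 9Pb = 95 + 8Pb, so Pb = 42.
Sellers receive Ps = 42 + 17 = 59; x' = 809 − 9·42 = 431.
ΔCS = ½(359 + 431)(50 − 42) = 3160; ΔPS = ½(359 + 431)(59 − 50) = 3555.
Government spending = 17 × 431 = 7327.
Net change = 3160 + 3555 − 7327 = -612. The loss equals the DWL triangle ½·17·72.

Net change in total surplus = -£612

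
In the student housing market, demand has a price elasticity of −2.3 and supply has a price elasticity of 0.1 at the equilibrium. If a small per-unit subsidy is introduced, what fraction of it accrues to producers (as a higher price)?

Producer share = 23/24

For a small subsidy around the equilibrium, the benefit split depends on the relative slopes, which at a point are proportional to the elasticities.
Buyer share = εs/(εs + |εd|) = 0.1/(0.1 + 2.3) = 1/24; seller share = |εd|/(εs + |εd|) = 23/24.
So producers capture 23/24 of the subsidy.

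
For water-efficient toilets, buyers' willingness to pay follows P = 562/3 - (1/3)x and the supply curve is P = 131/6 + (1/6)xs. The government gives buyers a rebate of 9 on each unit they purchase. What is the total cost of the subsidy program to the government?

Government cost = 3141

Pre-subsidy: 562/3 - (1/3)x = 131/6 + (1/6)x gives x* = 331 and P* = 77.
With the rebate, buyers effectively pay Pb = Ps − 9, where Ps is the price sellers receive.
On the curves, Pb = 562/3 - (1/3)x and Ps = 131/6 + (1/6)x; the wedge Ps − Pb = 9 gives 131/6 + (1/6)x − (562/3 - (1/3)x) = 9, so x' = 349.
Then Pb = 562/3 − (1/3)·349 = 71 and Ps = 131/6 + (1/6)·349 = 80.
Government outlay = subsidy × quantity = 9 × 349 = 3141.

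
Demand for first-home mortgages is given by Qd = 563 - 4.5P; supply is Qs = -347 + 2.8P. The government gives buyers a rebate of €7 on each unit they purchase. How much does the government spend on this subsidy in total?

Pre-subsidy: 563 - 4.5P = -347 + 2.8P gives P* = 9100/73, Q* = 149/73.
With the rebate, buyers effectively pay Pb = Ps − 7, where Ps is the price sellers receive.
Demand in terms of Ps becomes Qd = 563 − 4.5(Ps − 7) = 594.5 - 4.5Ps. Setting this equal to supply: 594.5 - 4.5Ps = -347 + 2.8Ps, so Ps = 9415/73.
Buyers pay Pb = 9415/73 − 7 = 8904/73; Q' = -347 + 2.8·(9415/73) = 1031/73.
Government outlay = subsidy × quantity = 7 × 1031/73 = 7217/73.

Government cost = 7217/73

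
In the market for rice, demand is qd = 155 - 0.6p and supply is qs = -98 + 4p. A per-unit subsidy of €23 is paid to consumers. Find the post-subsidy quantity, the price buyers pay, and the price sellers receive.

q' = 134; buyers pay €35; sellers receive €58

Pre-subsidy: 155 - 0.6p = -98 + 4p gives p* = 55, q* = 122.
With the rebate, buyers effectively pay pb = ps − 23, where ps is the price sellers receive.
Demand in terms of ps becomes qd = 155 − 0.6(ps − 23) = 168.8 - 0.6ps. Setting this equal to supply: 168.8 - 0.6ps = -98 + 4ps, so ps = 58.
Buyers pay pb = 58 − 23 = 35; q' = -98 + 4·58 = 134.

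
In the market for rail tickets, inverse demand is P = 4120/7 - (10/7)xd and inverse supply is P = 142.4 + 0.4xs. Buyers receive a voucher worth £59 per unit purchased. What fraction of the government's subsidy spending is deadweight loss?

DWL / government spending = 2065/35362

Pre-subsidy: 4120/7 - (10/7)x = 142.4 + 0.4x gives x* = 244 and P* = 240.
With the rebate, buyers effectively pay Pb = Ps − 59, where Ps is the price sellers receive.
On the curves, Pb = 4120/7 - (10/7)x and Ps = 142.4 + 0.4x; the wedge Ps − Pb = 59 gives 142.4 + 0.4x − (4120/7 - (10/7)x) = 59, so x' = 276.265625.
Then Pb = 4120/7 − (10/7)·276.265625 = 193.90625 and Ps = 142.4 + 0.4·276.265625 = 252.90625.
ΔCS = ½(244 + 276.265625)(240 − 193.90625) = 11990.496826171875; ΔPS = ½(244 + 276.265625)(252.90625 − 240) = 3357.339111328125.
Government spending = 59 × 276.265625 = 16299.671875.
DWL = ½ × 59 × (276.265625 − 244) = 951.8359375; fraction = 951.8359375 / 16299.671875 = 2065/35362.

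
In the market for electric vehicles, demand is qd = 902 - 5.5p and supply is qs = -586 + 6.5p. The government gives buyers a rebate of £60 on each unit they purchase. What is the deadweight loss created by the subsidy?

Deadweight loss = £5362.5

Pre-subsidy: 902 - 5.5p = -586 + 6.5p gives p* = 124, q* = 220.
With the rebate, buyers effectively pay pb = ps − 60, where ps is the price sellers receive.
Demand in terms of ps becomes qd = 902 − 5.5(ps − 60) = 1232 - 5.5ps. Setting this equal to supply: 1232 - 5.5ps = -586 + 6.5ps, so ps = 151.5.
Buyers pay pb = 151.5 − 60 = 91.5; q' = -586 + 6.5·151.5 = 398.75.
The subsidy expands output by 398.75 − 220 = 178.75 past the efficient level; on those units the gap between marginal cost and willingness to pay runs from 0 up to 60.
DWL = ½ × 60 × 178.75 = 5362.5.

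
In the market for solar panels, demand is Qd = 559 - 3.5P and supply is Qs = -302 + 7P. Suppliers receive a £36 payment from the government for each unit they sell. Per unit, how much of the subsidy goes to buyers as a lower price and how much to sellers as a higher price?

Pre-subsidy: 559 - 3.5P = -302 + 7P gives P* = 82, Q* = 272.
With the subsidy, sellers receive Ps = Pb + 36 for each unit, where Pb is the price buyers pay.
Supply in terms of Pb becomes Qs = -302 + 7(Pb + 36) = -50 + 7Pb. Setting this equal to demand: 559 - 3.5Pb = -50 + 7Pb, so Pb = 58.
Sellers receive Ps = 58 + 36 = 94; Q' = 559 − 3.5·58 = 356.
Buyers' price falls by P* − Pb = 82 − 58 = 24; sellers' price rises by Ps − P* = 94 − 82 = 12.

Buyers gain £24 per unit; sellers gain £12 per unit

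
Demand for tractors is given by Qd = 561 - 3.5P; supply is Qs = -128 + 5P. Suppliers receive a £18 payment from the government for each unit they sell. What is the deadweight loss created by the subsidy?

Pre-subsidy: 561 - 3.5P = -128 + 5P gives P* = 1378/17, Q* = 4714/17.
With the subsidy, sellers receive Ps = Pb + 18 for each unit, where Pb is the price buyers pay.
Supply in terms of Pb becomes Qs = -128 + 5(Pb + 18) = -38 + 5Pb. Setting this equal to demand: 561 - 3.5Pb = -38 + 5Pb, so Pb = 1198/17.
Sellers receive Ps = 1198/17 + 18 = 1504/17; Q' = 561 − 3.5·(1198/17) = 5344/17.
The subsidy expands output by 5344/17 − 4714/17 = 630/17 past the efficient level; on those units the gap between marginal cost and willingness to pay runs from 0 up to 18.
DWL = ½ × 18 × 630/17 = 5670/17.

Deadweight loss = 5670/17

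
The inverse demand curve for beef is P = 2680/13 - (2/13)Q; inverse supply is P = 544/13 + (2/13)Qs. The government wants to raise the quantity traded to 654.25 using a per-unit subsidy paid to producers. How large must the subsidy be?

At Q = 654.25, from the demand curve buyers pay Pb = 2680/13 − (2/13)·654.25 = 105.5; from the supply curve sellers need Ps = 544/13 + (2/13)·654.25 = 142.5.
The subsidy must fill the gap: s = Ps − Pb = 142.5 − 105.5 = 37.

Required subsidy s = 37 per unit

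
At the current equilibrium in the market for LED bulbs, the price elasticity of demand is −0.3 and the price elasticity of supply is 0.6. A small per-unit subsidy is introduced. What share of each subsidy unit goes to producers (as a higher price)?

For a small subsidy around the equilibrium, the benefit split depends on the relative slopes, which at a point are proportional to the elasticities.
Buyer share = εs/(εs + |εd|) = 0.6/(0.6 + 0.3) = 2/3; seller share = |εd|/(εs + |εd|) = 1/3.
So producers capture 1/3 of the subsidy.

Producer share = 1/3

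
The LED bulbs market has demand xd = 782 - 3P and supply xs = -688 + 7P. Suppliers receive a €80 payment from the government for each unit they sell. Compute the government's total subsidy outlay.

Pre-subsidy: 782 - 3P = -688 + 7P gives P* = 147, x* = 341.
With the subsidy, sellers receive Ps = Pb + 80 for each unit, where Pb is the price buyers pay.
Supply in terms of Pb becomes xs = -688 + 7(Pb + 80) = -128 + 7Pb. Setting this equal to demand: 782 - 3Pb = -128 + 7Pb, so Pb = 91.
Sellers receive Ps = 91 + 80 = 171; x' = 782 − 3·91 = 509.
Government outlay = subsidy × quantity = 80 × 509 = 40720.

Government cost = €40720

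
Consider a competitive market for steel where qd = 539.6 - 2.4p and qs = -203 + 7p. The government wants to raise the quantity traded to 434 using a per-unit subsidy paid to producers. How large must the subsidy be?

At q = 434, invert demand for the buyer price: pb = (539.6 − 434)/2.4 = 44; invert supply for the seller price: ps = (434 − (-203))/7 = 91.
The subsidy must fill the gap: s = ps − pb = 91 − 44 = 47.

Required subsidy s = 47 per unit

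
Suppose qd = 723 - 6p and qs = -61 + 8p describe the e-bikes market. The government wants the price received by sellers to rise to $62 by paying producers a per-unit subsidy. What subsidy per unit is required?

At a seller price of 62, quantity supplied is -61 + 8·62 = 435.
Buyers absorb 435 only when they pay pb with 723 − 6·pb = 435, i.e. pb = 48.
s = ps − pb = 62 − 48 = 14.

Required subsidy s = $14 per unit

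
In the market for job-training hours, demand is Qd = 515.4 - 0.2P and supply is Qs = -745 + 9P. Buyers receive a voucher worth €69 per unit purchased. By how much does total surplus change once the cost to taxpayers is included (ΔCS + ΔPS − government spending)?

Pre-subsidy: 515.4 - 0.2P = -745 + 9P gives P* = 137, Q* = 488.
With the rebate, buyers effectively pay Pb = Ps − 69, where Ps is the price sellers receive.
Demand in terms of Ps becomes Qd = 515.4 − 0.2(Ps − 69) = 529.2 - 0.2Ps. Setting this equal to supply: 529.2 - 0.2Ps = -745 + 9Ps, so Ps = 138.5.
Buyers pay Pb = 138.5 − 69 = 69.5; Q' = -745 + 9·138.5 = 501.5.
ΔCS = ½(488 + 501.5)(137 − 69.5) = 33395.625; ΔPS = ½(488 + 501.5)(138.5 − 137) = 742.125.
Government spending = 69 × 501.5 = 34603.5.
Net change = 33395.625 + 742.125 − 34603.5 = -465.75. The loss equals the DWL triangle ½·69·13.5.

Net change in total surplus = -€465.75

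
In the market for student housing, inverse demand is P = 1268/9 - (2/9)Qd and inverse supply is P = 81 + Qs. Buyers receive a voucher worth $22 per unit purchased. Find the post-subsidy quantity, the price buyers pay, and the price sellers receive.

Pre-subsidy: 1268/9 - (2/9)Q = 81 + Q gives Q* = 49 and P* = 130.
With the rebate, buyers effectively pay Pb = Ps − 22, where Ps is the price sellers receive.
On the curves, Pb = 1268/9 - (2/9)Q and Ps = 81 + Q; the wedge Ps − Pb = 22 gives 81 + Q − (1268/9 - (2/9)Q) = 22, so Q' = 67.
Then Pb = 1268/9 − (2/9)·67 = 126 and Ps = 81 + 1·67 = 148.

Q' = 67; buyers pay $126; sellers receive $148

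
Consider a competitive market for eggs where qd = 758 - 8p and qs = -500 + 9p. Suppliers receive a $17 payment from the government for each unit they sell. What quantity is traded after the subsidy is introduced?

Pre-subsidy: 758 - 8p = -500 + 9p gives p* = 74, q* = 166.
With the subsidy, sellers receive ps = pb + 17 for each unit, where pb is the price buyers pay.
Supply in terms of pb becomes qs = -500 + 9(pb + 17) = -347 + 9pb. Setting this equal to demand: 758 - 8pb = -347 + 9pb, so pb = 65.
Sellers receive ps = 65 + 17 = 82; q' = 758 − 8·65 = 238.

q' = 238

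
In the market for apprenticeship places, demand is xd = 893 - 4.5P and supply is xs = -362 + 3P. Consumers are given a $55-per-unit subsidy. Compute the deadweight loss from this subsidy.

Pre-subsidy: 893 - 4.5P = -362 + 3P gives P* = 502/3, x* = 140.
With the rebate, buyers effectively pay Pb = Ps − 55, where Ps is the price sellers receive.
Demand in terms of Ps becomes xd = 893 − 4.5(Ps − 55) = 1140.5 - 4.5Ps. Setting this equal to supply: 1140.5 - 4.5Ps = -362 + 3Ps, so Ps = 601/3.
Buyers pay Pb = 601/3 − 55 = 436/3; x' = -362 + 3·(601/3) = 239.
The subsidy expands output by 239 − 140 = 99 past the efficient level; on those units the gap between marginal cost and willingness to pay runs from 0 up to 55.
DWL = ½ × 55 × 99 = 2722.5.

Deadweight loss = $2722.5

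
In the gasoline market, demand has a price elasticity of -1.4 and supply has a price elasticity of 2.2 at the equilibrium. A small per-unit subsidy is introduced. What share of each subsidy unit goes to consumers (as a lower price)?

For a small subsidy around the equilibrium, the benefit split depends on the relative slopes, which at a point are proportional to the elasticities.
Buyer share = εs/(εs + |εd|) = 2.2/(2.2 + 1.4) = 11/18; seller share = |εd|/(εs + |εd|) = 7/18.

Consumer share = 11/18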